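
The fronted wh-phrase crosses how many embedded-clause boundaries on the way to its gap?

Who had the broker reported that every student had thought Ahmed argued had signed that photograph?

3

"who" is extracted from the subject of "signed".
Boundaries crossed, outermost first: [that], [Ø], [Ø] — 3 in total.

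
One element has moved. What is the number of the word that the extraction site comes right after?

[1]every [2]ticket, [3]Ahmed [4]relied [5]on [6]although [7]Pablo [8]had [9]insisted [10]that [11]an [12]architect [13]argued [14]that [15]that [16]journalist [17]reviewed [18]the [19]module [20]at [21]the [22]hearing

The displaced element is "every ticket" (word 2).
It functions as the object of the preposition "on" of "relied", so the gap sits immediately after word 5 ("on").
Base order: Ahmed relied on every ticket although Pablo had insisted that an architect argued that that journalist reviewed the module at the hearing.

5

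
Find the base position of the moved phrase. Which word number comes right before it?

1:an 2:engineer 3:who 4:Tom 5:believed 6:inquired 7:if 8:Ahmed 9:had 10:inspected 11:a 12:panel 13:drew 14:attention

5

The displaced element is "an engineer" (word 2).
It is linked across 1 clause boundary (Ø).
It functions as the subject of "inquired", so the gap sits immediately after word 5 ("believed").
Base order: Tom believed that an engineer inquired if Ahmed had inspected a panel.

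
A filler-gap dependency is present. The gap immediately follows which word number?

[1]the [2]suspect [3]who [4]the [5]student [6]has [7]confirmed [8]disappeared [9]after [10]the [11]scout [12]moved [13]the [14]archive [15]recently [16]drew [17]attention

7

The displaced element is "the suspect" (word 2).
It is linked across 1 clause boundary (Ø).
It functions as the subject of "disappeared", so the gap sits immediately after word 7 ("confirmed").
Base order: The student has confirmed that the suspect disappeared after the scout moved the archive recently.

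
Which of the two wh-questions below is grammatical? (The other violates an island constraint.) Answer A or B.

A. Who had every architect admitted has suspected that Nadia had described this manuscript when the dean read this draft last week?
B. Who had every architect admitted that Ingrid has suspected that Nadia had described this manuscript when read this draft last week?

In B, the wh-phrase is extracted from inside an adjunct island (introduced by "when"), which blocks movement.
In A, the extraction path crosses only that-complement boundaries, which are transparent.
So A is grammatical.

A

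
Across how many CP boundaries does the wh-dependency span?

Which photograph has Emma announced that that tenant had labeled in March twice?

1

"which photograph" is extracted from the object of "labeled".
Boundaries crossed, outermost first: [that] — 1 in total.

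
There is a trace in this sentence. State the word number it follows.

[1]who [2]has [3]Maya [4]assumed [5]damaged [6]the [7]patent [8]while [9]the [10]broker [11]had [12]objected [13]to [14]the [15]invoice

The displaced element is "who" (word 1).
It is linked across 1 clause boundary (Ø).
It functions as the subject of "damaged", so the gap sits immediately after word 4 ("assumed").
Base order: Maya has assumed that who damaged the patent while the broker had objected to the invoice.

4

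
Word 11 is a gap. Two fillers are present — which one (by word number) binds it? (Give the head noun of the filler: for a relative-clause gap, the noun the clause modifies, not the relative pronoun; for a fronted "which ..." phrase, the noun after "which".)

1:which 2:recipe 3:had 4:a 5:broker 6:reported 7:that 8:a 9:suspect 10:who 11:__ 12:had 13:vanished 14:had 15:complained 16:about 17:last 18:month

9

The marked gap is inside the relative clause, the subject of "vanished".
Its filler is the head noun "suspect" (via "who"), at word 9.
(The other dependency links word 2 to a gap after word 16.)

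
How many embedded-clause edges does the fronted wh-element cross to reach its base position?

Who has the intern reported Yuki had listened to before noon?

"who" is extracted from the PP object of "listened".
Boundaries crossed, outermost first: [Ø] — 1 in total.

1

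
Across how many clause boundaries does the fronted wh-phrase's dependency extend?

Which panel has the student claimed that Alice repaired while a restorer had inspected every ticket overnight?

1

"which panel" is extracted from the object of "repaired".
Boundaries crossed, outermost first: [that] — 1 in total.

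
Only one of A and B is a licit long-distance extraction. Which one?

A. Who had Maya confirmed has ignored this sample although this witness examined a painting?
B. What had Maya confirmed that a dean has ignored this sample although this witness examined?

A

In B, the wh-phrase is extracted from inside an adjunct island (introduced by "although"), which blocks movement.
In A, the extraction path crosses only that-complement boundaries, which are transparent.
So A is grammatical.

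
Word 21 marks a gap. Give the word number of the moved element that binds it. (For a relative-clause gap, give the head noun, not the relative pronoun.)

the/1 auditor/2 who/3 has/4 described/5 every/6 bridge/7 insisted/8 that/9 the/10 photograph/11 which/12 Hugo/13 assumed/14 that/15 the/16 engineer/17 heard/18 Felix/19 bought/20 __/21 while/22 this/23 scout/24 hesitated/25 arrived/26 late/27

11

The gap at 21 is the object of "bought", inside a relative clause.
The relative pronoun is "which" (word 12); it is bound by the head noun immediately before it.
Its filler is the head noun "photograph", at word 11.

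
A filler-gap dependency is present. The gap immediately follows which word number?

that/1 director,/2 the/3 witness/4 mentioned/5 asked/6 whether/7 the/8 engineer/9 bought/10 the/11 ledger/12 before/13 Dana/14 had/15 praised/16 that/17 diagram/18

The displaced element is "that director" (word 2).
It is linked across 1 clause boundary (Ø).
It functions as the subject of "asked", so the gap sits immediately after word 5 ("mentioned").
Base order: The witness mentioned that that director asked whether the engineer bought the ledger before Dana had praised that diagram.

5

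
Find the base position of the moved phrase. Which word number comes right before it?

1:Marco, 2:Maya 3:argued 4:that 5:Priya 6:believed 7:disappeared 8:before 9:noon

The displaced element is "Marco" (word 1).
It is linked across 2 clause boundaries (that → Ø).
It functions as the subject of "disappeared", so the gap sits immediately after word 6 ("believed").
Base order: Maya argued that Priya believed Marco disappeared before noon.

6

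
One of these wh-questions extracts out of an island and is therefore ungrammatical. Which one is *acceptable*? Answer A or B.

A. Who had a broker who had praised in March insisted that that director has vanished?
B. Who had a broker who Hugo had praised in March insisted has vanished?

B

In A, the wh-phrase is extracted from inside a complex-NP island (relative clause) (introduced by "who"), which blocks movement.
In B, the extraction path crosses only that-complement boundaries, which are transparent.
So B is grammatical.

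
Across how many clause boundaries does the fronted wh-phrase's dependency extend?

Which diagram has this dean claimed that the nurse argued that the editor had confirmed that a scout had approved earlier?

3

"which diagram" is extracted from the object of "approved".
Boundaries crossed, outermost first: [that], [that], [that] — 3 in total.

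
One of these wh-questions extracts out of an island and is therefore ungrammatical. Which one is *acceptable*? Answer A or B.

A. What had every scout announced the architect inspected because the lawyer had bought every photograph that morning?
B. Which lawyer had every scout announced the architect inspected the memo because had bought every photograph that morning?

A

In B, the wh-phrase is extracted from inside an adjunct island (introduced by "because"), which blocks movement.
In A, the extraction path crosses only that-complement boundaries, which are transparent.
So A is grammatical.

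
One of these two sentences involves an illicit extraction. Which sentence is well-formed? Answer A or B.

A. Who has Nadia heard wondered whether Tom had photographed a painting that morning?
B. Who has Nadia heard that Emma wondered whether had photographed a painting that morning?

A

In B, the wh-phrase is extracted from inside a wh-island (introduced by "whether"), which blocks movement.
In A, the extraction path crosses only that-complement boundaries, which are transparent.
So A is grammatical.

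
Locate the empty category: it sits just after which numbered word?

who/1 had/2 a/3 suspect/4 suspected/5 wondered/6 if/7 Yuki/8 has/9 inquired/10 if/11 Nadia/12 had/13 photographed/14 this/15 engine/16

5

The displaced element is "who" (word 1).
It is linked across 1 clause boundary (Ø).
It functions as the subject of "wondered", so the gap sits immediately after word 5 ("suspected").
Base order: A suspect had suspected that who wondered if Yuki has inquired if Nadia had photographed this engine.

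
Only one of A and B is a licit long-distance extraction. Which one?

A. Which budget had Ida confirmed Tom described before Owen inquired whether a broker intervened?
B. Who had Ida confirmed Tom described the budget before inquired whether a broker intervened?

A

In B, the wh-phrase is extracted from inside an adjunct island (introduced by "before"), which blocks movement.
In A, the extraction path crosses only that-complement boundaries, which are transparent.
So A is grammatical.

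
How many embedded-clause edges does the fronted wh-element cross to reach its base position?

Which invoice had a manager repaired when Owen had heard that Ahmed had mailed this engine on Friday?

0

"which invoice" originates inside the matrix clause — no clause boundary is crossed.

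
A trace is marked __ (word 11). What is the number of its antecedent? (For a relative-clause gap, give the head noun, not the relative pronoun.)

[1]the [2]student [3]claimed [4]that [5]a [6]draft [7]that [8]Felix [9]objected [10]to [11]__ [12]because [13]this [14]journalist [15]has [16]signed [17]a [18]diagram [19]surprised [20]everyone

6

The gap at 11 is the prepositional object of "objected", inside a relative clause.
The relative pronoun is "that" (word 7); it is bound by the head noun immediately before it.
Its filler is the head noun "draft", at word 6.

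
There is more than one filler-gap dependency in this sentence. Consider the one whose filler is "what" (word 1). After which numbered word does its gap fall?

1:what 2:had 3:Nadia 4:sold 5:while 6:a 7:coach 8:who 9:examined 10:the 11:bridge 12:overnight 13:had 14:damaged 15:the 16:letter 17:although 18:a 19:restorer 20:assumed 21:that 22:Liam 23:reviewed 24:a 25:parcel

4

The displaced element is "what" (word 1).
It functions as the direct object of "sold", so the gap sits immediately after word 4 ("sold").
Base order: Nadia had sold what while a coach who examined the bridge overnight had damaged the letter although a restorer assumed that Liam reviewed a parcel.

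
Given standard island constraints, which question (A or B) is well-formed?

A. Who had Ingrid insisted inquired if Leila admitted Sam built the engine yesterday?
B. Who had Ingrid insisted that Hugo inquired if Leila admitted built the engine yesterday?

A

In B, the wh-phrase is extracted from inside a wh-island (introduced by "if"), which blocks movement.
In A, the extraction path crosses only that-complement boundaries, which are transparent.
So A is grammatical.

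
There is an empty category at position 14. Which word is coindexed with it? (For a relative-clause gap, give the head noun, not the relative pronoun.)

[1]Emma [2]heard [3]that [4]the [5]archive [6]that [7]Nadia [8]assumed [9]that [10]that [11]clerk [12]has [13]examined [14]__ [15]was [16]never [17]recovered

5

The gap at 14 is the object of "examined", inside a relative clause.
The relative pronoun is "that" (word 6); it is bound by the head noun immediately before it.
Its filler is the head noun "archive", at word 5.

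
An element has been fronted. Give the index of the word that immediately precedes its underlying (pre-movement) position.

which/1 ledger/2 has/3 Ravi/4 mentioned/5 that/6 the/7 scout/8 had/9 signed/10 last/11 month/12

10

The displaced element is "which ledger" (word 2).
It is linked across 1 clause boundary (that).
It functions as the direct object of "signed", so the gap sits immediately after word 10 ("signed").
Base order: Ravi has mentioned that the scout had signed which ledger last month.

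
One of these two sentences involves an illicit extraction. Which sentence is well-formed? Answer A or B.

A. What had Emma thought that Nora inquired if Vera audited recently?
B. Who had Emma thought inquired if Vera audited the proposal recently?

In A, the wh-phrase is extracted from inside a wh-island (introduced by "if"), which blocks movement.
In B, the extraction path crosses only that-complement boundaries, which are transparent.
So B is grammatical.

B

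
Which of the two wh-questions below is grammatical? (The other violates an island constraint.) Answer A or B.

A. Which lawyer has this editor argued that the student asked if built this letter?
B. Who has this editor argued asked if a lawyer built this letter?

In A, the wh-phrase is extracted from inside a wh-island (introduced by "if"), which blocks movement.
In B, the extraction path crosses only that-complement boundaries, which are transparent.
So B is grammatical.

B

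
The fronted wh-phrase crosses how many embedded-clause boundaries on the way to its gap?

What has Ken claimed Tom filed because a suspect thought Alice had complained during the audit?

1

"what" is extracted from the object of "filed".
Boundaries crossed, outermost first: [Ø] — 1 in total.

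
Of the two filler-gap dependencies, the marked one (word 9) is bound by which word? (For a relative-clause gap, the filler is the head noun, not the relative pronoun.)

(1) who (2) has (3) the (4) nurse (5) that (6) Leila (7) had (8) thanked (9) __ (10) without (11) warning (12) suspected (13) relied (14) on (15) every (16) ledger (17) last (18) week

The marked gap is inside the relative clause, the direct object of "thanked".
Its filler is the head noun "nurse" (via "that"), at word 4.
(The other dependency links word 1 to a gap after word 12.)

4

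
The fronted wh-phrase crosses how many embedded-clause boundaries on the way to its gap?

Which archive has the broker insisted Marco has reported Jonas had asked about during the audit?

"which archive" is extracted from the PP object of "asked".
Boundaries crossed, outermost first: [Ø], [Ø] — 2 in total.

2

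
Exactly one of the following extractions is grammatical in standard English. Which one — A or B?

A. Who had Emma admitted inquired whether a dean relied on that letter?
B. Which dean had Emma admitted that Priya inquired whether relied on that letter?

In B, the wh-phrase is extracted from inside a wh-island (introduced by "whether"), which blocks movement.
In A, the extraction path crosses only that-complement boundaries, which are transparent.
So A is grammatical.

A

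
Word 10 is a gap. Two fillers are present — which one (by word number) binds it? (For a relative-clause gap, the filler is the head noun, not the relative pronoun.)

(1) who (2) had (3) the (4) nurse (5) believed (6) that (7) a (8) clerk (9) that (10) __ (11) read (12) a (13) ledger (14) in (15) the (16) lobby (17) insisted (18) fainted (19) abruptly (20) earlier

The marked gap is inside the relative clause, the subject of "read".
Its filler is the head noun "clerk" (via "that"), at word 8.
(The other dependency links word 1 to a gap after word 17.)

8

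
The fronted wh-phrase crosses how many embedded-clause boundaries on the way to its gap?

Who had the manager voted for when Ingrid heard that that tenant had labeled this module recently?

0

"who" originates inside the matrix clause — no clause boundary is crossed.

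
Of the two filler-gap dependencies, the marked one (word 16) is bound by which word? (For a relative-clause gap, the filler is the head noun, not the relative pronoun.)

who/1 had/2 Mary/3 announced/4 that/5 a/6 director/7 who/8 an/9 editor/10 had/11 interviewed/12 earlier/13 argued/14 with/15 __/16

1

The marked gap is the object of the preposition "with" of "argued".
Its filler is the fronted wh-phrase "who", at word 1.
(The other dependency links word 7 to a gap after word 12.)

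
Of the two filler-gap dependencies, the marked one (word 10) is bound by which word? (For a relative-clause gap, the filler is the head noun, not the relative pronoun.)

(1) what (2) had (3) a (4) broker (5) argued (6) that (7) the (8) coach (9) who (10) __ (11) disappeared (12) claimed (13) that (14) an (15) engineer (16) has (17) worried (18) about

The marked gap is inside the relative clause, the subject of "disappeared".
Its filler is the head noun "coach" (via "who"), at word 8.
(The other dependency links word 1 to a gap after word 18.)

8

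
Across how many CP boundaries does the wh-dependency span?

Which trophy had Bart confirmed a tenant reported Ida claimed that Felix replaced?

3

"which trophy" is extracted from the object of "replaced".
Boundaries crossed, outermost first: [Ø], [Ø], [that] — 3 in total.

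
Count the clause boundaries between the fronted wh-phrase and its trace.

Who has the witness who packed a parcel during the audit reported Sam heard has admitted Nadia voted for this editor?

"who" is extracted from the subject of "admitted".
Boundaries crossed, outermost first: [Ø], [Ø] — 2 in total.

2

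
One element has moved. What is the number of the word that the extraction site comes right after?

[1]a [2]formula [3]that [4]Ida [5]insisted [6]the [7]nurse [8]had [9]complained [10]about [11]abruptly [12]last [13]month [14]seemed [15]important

10

The displaced element is "a formula" (word 2).
It is linked across 1 clause boundary (Ø).
It functions as the object of the preposition "about" of "complained", so the gap sits immediately after word 10 ("about").
Base order: Ida insisted the nurse had complained about a formula abruptly last month.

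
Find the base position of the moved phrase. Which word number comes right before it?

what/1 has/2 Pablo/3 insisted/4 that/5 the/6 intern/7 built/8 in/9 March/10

8

The displaced element is "what" (word 1).
It is linked across 1 clause boundary (that).
It functions as the direct object of "built", so the gap sits immediately after word 8 ("built").
Base order: Pablo has insisted that the intern built what in March.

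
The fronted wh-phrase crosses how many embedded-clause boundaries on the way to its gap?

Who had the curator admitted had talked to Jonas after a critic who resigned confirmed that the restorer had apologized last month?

"who" is extracted from the subject of "talked".
Boundaries crossed, outermost first: [Ø] — 1 in total.

1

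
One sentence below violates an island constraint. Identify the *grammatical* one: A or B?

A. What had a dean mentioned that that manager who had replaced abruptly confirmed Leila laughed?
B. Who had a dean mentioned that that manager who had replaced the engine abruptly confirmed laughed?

In A, the wh-phrase is extracted from inside a complex-NP island (relative clause) (introduced by "who"), which blocks movement.
In B, the extraction path crosses only that-complement boundaries, which are transparent.
So B is grammatical.

B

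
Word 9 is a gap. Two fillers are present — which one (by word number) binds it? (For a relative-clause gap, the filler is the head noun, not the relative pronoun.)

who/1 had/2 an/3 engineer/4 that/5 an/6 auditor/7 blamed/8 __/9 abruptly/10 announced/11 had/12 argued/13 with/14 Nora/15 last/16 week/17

The marked gap is inside the relative clause, the direct object of "blamed".
Its filler is the head noun "engineer" (via "that"), at word 4.
(The other dependency links word 1 to a gap after word 11.)

4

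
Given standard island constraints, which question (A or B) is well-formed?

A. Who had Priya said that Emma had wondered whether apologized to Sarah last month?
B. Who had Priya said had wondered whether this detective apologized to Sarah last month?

B

In A, the wh-phrase is extracted from inside a wh-island (introduced by "whether"), which blocks movement.
In B, the extraction path crosses only that-complement boundaries, which are transparent.
So B is grammatical.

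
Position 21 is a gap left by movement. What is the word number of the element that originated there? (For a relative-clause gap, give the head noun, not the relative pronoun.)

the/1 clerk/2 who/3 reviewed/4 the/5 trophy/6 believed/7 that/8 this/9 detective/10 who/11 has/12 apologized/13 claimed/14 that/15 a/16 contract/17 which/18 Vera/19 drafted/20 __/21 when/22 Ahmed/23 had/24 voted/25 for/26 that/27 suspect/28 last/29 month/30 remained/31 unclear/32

17

The gap at 21 is the object of "drafted", inside a relative clause.
The relative pronoun is "which" (word 18); it is bound by the head noun immediately before it.
Its filler is the head noun "contract", at word 17.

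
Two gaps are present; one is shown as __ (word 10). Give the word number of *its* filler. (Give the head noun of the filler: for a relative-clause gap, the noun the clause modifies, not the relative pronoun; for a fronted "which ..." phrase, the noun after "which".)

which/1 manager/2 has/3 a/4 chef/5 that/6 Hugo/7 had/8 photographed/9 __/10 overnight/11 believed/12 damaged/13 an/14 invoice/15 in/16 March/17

The marked gap is inside the relative clause, the direct object of "photographed".
Its filler is the head noun "chef" (via "that"), at word 5.
(The other dependency links word 2 to a gap after word 12.)

5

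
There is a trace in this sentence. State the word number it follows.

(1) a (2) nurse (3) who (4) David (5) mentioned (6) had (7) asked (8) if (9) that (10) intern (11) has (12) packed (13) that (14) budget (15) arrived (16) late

5

The displaced element is "a nurse" (word 2).
It is linked across 1 clause boundary (Ø).
It functions as the subject of "asked", so the gap sits immediately after word 5 ("mentioned").
Base order: David mentioned that a nurse had asked if that intern has packed that budget.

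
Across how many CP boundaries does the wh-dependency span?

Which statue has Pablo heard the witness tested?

1

"which statue" is extracted from the object of "tested".
Boundaries crossed, outermost first: [Ø] — 1 in total.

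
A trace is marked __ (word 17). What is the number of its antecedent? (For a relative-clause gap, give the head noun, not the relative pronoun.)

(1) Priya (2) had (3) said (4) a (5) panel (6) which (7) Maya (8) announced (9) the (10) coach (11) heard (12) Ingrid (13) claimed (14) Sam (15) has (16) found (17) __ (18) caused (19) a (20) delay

5

The gap at 17 is the object of "found", inside a relative clause.
The relative pronoun is "which" (word 6); it is bound by the head noun immediately before it.
Its filler is the head noun "panel", at word 5.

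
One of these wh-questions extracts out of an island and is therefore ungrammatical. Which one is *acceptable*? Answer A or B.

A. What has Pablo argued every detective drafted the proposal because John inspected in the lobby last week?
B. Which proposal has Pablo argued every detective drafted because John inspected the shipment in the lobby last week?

In A, the wh-phrase is extracted from inside an adjunct island (introduced by "because"), which blocks movement.
In B, the extraction path crosses only that-complement boundaries, which are transparent.
So B is grammatical.

B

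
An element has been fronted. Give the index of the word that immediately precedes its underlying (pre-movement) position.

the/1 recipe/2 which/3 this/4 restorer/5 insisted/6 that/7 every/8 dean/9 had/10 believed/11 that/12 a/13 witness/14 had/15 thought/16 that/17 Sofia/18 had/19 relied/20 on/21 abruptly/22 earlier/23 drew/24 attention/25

The displaced element is "the recipe" (word 2).
It is linked across 3 clause boundaries (that → that → that).
It functions as the object of the preposition "on" of "relied", so the gap sits immediately after word 21 ("on").
Base order: This restorer insisted that every dean had believed that a witness had thought that Sofia had relied on the recipe abruptly earlier.

21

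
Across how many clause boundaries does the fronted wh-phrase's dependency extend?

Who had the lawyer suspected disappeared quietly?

"who" is extracted from the subject of "disappeared".
Boundaries crossed, outermost first: [Ø] — 1 in total.

1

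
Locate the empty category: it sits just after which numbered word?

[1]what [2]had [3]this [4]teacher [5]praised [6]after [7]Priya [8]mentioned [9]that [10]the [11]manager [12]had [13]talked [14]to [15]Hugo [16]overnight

5

The displaced element is "what" (word 1).
It functions as the direct object of "praised", so the gap sits immediately after word 5 ("praised").
Base order: This teacher had praised what after Priya mentioned that the manager had talked to Hugo overnight.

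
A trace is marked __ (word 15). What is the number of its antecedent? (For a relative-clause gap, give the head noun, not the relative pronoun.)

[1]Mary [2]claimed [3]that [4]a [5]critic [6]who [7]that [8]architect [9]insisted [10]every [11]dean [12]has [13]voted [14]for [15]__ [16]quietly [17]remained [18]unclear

The gap at 15 is the prepositional object of "voted", inside a relative clause.
The relative pronoun is "who" (word 6); it is bound by the head noun immediately before it.
Its filler is the head noun "critic", at word 5.

5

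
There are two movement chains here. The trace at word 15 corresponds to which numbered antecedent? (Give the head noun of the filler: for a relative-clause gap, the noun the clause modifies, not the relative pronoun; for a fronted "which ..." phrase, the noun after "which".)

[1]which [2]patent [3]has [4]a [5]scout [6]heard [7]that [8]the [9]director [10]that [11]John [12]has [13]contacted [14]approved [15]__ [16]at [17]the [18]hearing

2

The marked gap is the direct object of "approved".
Its filler is the fronted wh-phrase "which patent", at word 2.
(The other dependency links word 9 to a gap after word 13.)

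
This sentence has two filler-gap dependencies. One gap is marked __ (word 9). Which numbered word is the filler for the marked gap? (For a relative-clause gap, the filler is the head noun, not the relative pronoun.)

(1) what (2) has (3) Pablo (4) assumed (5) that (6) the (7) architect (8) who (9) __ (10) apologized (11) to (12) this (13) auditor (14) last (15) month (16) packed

The marked gap is inside the relative clause, the subject of "apologized".
Its filler is the head noun "architect" (via "who"), at word 7.
(The other dependency links word 1 to a gap after word 16.)

7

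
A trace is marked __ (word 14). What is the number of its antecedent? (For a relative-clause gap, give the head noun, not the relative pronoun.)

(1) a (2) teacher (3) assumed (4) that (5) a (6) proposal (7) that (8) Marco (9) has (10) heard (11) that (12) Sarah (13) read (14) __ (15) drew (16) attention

The gap at 14 is the object of "read", inside a relative clause.
The relative pronoun is "that" (word 7); it is bound by the head noun immediately before it.
Its filler is the head noun "proposal", at word 6.

6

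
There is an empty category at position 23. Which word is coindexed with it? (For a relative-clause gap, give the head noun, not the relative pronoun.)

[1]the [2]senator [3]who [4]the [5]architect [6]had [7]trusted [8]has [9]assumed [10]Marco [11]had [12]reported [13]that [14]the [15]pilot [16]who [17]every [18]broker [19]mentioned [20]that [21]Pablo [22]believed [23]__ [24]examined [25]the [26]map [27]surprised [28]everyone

15

The gap at 23 is the subject of "examined", inside a relative clause.
The relative pronoun is "who" (word 16); it is bound by the head noun immediately before it.
Its filler is the head noun "pilot", at word 15.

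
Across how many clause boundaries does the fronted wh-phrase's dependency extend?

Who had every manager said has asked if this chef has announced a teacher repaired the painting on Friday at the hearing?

"who" is extracted from the subject of "asked".
Boundaries crossed, outermost first: [Ø] — 1 in total.

1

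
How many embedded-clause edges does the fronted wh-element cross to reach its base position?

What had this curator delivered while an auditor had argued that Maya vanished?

0

"what" originates inside the matrix clause — no clause boundary is crossed.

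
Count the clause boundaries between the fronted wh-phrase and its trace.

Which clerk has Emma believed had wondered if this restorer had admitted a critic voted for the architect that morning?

1

"which clerk" is extracted from the subject of "wondered".
Boundaries crossed, outermost first: [Ø] — 1 in total.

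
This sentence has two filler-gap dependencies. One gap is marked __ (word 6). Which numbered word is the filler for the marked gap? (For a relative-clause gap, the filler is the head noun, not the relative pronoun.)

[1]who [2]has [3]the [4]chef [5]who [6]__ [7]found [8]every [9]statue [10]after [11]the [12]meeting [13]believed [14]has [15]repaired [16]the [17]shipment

4

The marked gap is inside the relative clause, the subject of "found".
Its filler is the head noun "chef" (via "who"), at word 4.
(The other dependency links word 1 to a gap after word 13.)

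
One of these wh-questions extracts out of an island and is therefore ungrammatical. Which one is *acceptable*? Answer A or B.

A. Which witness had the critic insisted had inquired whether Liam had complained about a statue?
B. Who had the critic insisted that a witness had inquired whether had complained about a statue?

In B, the wh-phrase is extracted from inside a wh-island (introduced by "whether"), which blocks movement.
In A, the extraction path crosses only that-complement boundaries, which are transparent.
So A is grammatical.

A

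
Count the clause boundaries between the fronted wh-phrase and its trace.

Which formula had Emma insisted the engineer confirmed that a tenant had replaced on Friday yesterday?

2

"which formula" is extracted from the object of "replaced".
Boundaries crossed, outermost first: [Ø], [that] — 2 in total.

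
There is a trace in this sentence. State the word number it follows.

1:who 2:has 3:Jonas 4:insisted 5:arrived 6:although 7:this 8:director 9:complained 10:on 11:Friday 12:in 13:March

The displaced element is "who" (word 1).
It is linked across 1 clause boundary (Ø).
It functions as the subject of "arrived", so the gap sits immediately after word 4 ("insisted").
Base order: Jonas has insisted that who arrived although this director complained on Friday in March.

4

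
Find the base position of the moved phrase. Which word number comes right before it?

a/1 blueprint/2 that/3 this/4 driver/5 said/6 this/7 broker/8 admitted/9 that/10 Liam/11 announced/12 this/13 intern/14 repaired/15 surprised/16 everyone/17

15

The displaced element is "a blueprint" (word 2).
It is linked across 3 clause boundaries (Ø → that → Ø).
It functions as the direct object of "repaired", so the gap sits immediately after word 15 ("repaired").
Base order: This driver said this broker admitted that Liam announced this intern repaired a blueprint.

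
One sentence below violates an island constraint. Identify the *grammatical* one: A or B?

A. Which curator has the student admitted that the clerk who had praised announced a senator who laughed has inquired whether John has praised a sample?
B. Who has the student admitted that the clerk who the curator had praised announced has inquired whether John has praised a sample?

In A, the wh-phrase is extracted from inside a complex-NP island (relative clause) (introduced by "who"), which blocks movement.
In B, the extraction path crosses only that-complement boundaries, which are transparent.
So B is grammatical.

B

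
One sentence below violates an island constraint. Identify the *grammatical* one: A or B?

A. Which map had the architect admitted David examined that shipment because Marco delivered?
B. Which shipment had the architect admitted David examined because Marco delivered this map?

B

In A, the wh-phrase is extracted from inside an adjunct island (introduced by "because"), which blocks movement.
In B, the extraction path crosses only that-complement boundaries, which are transparent.
So B is grammatical.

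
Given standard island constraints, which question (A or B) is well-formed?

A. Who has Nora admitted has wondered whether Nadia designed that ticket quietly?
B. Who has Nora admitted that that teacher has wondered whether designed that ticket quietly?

In B, the wh-phrase is extracted from inside a wh-island (introduced by "whether"), which blocks movement.
In A, the extraction path crosses only that-complement boundaries, which are transparent.
So A is grammatical.

A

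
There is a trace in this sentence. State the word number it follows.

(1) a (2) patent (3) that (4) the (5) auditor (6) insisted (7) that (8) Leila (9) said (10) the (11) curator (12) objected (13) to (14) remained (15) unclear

The displaced element is "a patent" (word 2).
It is linked across 2 clause boundaries (that → Ø).
It functions as the object of the preposition "to" of "objected", so the gap sits immediately after word 13 ("to").
Base order: The auditor insisted that Leila said the curator objected to a patent.

13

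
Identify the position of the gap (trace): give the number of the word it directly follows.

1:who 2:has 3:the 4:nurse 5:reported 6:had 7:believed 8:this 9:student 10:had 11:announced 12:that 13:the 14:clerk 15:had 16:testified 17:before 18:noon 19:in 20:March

The displaced element is "who" (word 1).
It is linked across 1 clause boundary (Ø).
It functions as the subject of "believed", so the gap sits immediately after word 5 ("reported").
Base order: The nurse has reported that who had believed this student had announced that the clerk had testified before noon in March.

5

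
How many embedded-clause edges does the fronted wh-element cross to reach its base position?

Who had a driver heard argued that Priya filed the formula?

1

"who" is extracted from the subject of "argued".
Boundaries crossed, outermost first: [Ø] — 1 in total.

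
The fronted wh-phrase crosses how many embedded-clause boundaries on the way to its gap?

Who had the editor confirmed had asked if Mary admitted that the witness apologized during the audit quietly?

1

"who" is extracted from the subject of "asked".
Boundaries crossed, outermost first: [Ø] — 1 in total.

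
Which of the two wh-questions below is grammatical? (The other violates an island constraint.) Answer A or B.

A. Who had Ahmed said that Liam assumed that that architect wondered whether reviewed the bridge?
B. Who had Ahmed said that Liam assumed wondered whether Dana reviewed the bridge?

B

In A, the wh-phrase is extracted from inside a wh-island (introduced by "whether"), which blocks movement.
In B, the extraction path crosses only that-complement boundaries, which are transparent.
So B is grammatical.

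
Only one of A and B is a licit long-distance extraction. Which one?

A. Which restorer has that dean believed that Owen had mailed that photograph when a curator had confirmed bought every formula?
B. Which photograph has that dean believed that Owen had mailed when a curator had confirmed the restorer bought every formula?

B

In A, the wh-phrase is extracted from inside an adjunct island (introduced by "when"), which blocks movement.
In B, the extraction path crosses only that-complement boundaries, which are transparent.
So B is grammatical.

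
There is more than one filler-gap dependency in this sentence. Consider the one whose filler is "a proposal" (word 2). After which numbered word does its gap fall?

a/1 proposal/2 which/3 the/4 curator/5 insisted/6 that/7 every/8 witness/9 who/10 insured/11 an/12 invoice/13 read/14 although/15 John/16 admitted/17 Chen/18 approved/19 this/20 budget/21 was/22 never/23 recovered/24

The displaced element is "a proposal" (word 2).
It is linked across 1 clause boundary (that).
It functions as the direct object of "read", so the gap sits immediately after word 14 ("read").
Base order: The curator insisted that every witness who insured an invoice read a proposal although John admitted Chen approved this budget.

14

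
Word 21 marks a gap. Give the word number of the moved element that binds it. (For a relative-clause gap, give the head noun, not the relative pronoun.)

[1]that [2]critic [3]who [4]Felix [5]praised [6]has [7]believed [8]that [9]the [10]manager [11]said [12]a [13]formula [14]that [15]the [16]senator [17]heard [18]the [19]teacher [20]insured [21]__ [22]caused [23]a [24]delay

The gap at 21 is the object of "insured", inside a relative clause.
The relative pronoun is "that" (word 14); it is bound by the head noun immediately before it.
Its filler is the head noun "formula", at word 13.

13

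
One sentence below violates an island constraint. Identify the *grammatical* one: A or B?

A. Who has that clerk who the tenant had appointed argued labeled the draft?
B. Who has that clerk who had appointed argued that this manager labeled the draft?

A

In B, the wh-phrase is extracted from inside a complex-NP island (relative clause) (introduced by "who"), which blocks movement.
In A, the extraction path crosses only that-complement boundaries, which are transparent.
So A is grammatical.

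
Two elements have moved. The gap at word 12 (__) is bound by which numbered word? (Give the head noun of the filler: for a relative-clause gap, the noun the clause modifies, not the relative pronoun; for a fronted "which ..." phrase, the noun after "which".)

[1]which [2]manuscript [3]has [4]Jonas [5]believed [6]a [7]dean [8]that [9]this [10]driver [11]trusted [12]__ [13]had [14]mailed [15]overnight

The marked gap is inside the relative clause, the direct object of "trusted".
Its filler is the head noun "dean" (via "that"), at word 7.
(The other dependency links word 2 to a gap after word 14.)

7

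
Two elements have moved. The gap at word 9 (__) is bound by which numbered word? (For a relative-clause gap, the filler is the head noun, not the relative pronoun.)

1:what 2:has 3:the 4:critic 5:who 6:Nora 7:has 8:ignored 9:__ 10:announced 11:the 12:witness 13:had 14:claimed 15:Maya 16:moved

4

The marked gap is inside the relative clause, the direct object of "ignored".
Its filler is the head noun "critic" (via "who"), at word 4.
(The other dependency links word 1 to a gap after word 16.)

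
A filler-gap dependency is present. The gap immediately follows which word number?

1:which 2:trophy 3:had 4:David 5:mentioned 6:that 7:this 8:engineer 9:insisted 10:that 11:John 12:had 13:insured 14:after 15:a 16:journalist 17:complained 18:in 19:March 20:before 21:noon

13

The displaced element is "which trophy" (word 2).
It is linked across 2 clause boundaries (that → that).
It functions as the direct object of "insured", so the gap sits immediately after word 13 ("insured").
Base order: David had mentioned that this engineer insisted that John had insured which trophy after a journalist complained in March before noon.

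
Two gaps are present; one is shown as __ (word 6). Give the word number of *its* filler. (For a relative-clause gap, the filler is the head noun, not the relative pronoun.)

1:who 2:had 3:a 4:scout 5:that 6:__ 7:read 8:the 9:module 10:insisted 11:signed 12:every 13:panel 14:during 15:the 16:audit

4

The marked gap is inside the relative clause, the subject of "read".
Its filler is the head noun "scout" (via "that"), at word 4.
(The other dependency links word 1 to a gap after word 10.)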